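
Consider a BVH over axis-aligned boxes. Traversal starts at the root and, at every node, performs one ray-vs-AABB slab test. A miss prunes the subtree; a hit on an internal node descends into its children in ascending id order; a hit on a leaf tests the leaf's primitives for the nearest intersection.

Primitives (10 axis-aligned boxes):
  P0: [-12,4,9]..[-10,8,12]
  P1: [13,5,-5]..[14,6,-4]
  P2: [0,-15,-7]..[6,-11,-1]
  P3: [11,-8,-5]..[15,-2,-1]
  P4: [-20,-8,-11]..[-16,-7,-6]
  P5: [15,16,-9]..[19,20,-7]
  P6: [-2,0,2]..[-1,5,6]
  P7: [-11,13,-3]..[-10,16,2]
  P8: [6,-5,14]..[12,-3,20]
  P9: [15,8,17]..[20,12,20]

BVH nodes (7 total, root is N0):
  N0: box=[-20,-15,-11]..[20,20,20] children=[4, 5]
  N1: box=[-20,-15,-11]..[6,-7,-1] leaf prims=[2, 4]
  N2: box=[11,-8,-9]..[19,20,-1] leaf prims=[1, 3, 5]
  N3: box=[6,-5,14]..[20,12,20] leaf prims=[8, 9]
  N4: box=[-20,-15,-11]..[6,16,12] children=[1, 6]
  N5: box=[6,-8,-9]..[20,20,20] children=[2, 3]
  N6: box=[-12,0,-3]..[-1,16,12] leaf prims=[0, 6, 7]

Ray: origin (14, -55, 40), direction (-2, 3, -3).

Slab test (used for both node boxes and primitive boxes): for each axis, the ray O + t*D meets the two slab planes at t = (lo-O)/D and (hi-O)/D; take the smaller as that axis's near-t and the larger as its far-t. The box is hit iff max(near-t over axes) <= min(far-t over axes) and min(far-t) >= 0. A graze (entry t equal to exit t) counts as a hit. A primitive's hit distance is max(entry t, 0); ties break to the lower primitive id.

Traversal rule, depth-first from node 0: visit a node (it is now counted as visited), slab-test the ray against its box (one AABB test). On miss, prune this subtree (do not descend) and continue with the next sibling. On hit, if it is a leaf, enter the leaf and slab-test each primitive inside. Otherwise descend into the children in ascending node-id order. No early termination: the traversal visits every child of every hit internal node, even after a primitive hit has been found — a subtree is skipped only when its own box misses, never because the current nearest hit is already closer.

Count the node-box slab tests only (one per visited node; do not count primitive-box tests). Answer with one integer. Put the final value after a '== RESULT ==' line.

Trace the traversal:
N0 x:[-3,17] y:[40/3,25] z:[20/3,17] -> hit [40/3,17], descend [4, 5]
  N4 x:[4,17] y:[40/3,71/3] z:[28/3,17] -> hit [40/3,17], descend [1, 6]
    N1 x:[4,17] y:[40/3,16] z:[41/3,17] -> hit [41/3,16] leaf, test {P2(miss), P4@t=47/3}
    N6 x:[15/2,13] y:[55/3,71/3] z:[28/3,43/3] -> miss, prune
  N5 x:[-3,4] y:[47/3,25] z:[20/3,49/3] -> miss, prune

Visited [0, 4, 1, 6, 5]. Tests: 5 box, 1 leaf. Nearest: P4.

== RESULT ==
5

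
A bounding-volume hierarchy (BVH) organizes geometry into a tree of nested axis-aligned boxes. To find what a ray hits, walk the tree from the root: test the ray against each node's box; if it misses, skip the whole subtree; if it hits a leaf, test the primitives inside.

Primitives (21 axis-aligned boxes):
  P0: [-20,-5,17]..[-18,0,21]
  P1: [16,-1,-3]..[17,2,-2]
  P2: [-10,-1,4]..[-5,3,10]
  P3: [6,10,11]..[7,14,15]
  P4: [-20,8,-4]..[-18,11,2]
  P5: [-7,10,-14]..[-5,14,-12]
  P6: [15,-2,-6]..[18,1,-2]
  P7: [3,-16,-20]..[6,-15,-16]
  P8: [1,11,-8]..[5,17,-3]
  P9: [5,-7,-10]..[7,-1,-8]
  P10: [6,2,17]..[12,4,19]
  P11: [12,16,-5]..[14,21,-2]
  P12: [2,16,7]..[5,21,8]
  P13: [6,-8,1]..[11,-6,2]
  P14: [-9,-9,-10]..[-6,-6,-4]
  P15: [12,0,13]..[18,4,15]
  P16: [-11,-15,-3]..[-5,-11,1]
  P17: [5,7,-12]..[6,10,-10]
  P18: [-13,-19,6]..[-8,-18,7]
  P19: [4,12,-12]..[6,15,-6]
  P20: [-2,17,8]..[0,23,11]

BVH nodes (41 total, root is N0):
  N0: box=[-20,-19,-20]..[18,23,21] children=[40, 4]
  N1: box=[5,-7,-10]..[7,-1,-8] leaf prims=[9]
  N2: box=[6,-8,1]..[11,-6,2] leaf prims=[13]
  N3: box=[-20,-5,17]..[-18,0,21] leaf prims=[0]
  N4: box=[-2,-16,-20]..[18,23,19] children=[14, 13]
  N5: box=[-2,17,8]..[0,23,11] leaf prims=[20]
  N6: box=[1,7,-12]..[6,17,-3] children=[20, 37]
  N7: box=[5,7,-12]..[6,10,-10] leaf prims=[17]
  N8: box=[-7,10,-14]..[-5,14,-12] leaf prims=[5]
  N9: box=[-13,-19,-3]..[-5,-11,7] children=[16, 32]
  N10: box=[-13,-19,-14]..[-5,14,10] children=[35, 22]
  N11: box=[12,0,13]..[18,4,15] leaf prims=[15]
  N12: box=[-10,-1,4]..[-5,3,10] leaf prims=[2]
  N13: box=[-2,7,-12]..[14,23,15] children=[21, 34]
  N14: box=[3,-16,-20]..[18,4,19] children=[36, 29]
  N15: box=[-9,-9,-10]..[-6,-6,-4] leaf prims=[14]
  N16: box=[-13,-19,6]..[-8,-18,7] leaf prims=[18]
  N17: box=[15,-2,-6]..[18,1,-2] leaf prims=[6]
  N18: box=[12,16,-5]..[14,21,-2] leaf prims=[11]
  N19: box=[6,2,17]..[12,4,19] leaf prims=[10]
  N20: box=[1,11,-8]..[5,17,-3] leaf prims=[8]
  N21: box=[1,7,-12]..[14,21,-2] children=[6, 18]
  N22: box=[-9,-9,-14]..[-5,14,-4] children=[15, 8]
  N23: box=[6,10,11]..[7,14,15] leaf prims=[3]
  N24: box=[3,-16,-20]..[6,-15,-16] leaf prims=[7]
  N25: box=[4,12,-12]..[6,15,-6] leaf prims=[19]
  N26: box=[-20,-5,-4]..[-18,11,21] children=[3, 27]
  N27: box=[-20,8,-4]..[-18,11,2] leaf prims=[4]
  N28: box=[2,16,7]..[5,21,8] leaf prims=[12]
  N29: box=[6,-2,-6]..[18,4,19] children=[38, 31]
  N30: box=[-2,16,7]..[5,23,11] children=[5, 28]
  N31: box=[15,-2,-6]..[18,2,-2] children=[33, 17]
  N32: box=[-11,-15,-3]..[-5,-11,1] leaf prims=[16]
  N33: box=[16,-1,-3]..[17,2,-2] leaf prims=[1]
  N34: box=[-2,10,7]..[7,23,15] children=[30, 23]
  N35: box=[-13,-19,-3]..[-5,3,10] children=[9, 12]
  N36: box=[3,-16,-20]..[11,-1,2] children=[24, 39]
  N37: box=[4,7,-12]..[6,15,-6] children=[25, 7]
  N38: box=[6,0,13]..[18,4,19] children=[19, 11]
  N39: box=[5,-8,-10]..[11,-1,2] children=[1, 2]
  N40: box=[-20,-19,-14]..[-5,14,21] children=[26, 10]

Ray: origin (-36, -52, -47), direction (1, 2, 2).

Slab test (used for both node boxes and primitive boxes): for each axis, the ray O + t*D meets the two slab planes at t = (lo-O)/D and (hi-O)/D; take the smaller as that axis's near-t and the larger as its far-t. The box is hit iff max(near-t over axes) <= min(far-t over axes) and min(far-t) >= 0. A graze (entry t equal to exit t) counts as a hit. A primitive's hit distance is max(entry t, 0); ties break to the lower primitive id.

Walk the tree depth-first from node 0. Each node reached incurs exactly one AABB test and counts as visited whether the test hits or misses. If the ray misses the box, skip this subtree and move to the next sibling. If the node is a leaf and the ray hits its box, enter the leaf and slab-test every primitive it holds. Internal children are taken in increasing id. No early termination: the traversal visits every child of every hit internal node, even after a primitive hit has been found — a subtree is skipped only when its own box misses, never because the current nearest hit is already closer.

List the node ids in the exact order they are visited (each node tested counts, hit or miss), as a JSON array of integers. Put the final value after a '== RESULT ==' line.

Trace the traversal:
N0 x:[16,54] y:[33/2,75/2] z:[27/2,34] -> hit [33/2,34], descend [4, 40]
  N4 x:[34,54] y:[18,75/2] z:[27/2,33] -> miss, prune
  N40 x:[16,31] y:[33/2,33] z:[33/2,34] -> hit [33/2,31], descend [10, 26]
    N10 x:[23,31] y:[33/2,33] z:[33/2,57/2] -> hit [23,57/2], descend [22, 35]
      N22 x:[27,31] y:[43/2,33] z:[33/2,43/2] -> miss, prune
      N35 x:[23,31] y:[33/2,55/2] z:[22,57/2] -> hit [23,55/2], descend [9, 12]
        N9 x:[23,31] y:[33/2,41/2] z:[22,27] -> miss, prune
        N12 x:[26,31] y:[51/2,55/2] z:[51/2,57/2] -> hit [26,55/2] leaf, test {P2@t=26}
    N26 x:[16,18] y:[47/2,63/2] z:[43/2,34] -> miss, prune

Visited [0, 4, 40, 10, 22, 35, 9, 12, 26]. Tests: 9 box, 1 leaf. Nearest: P2.

== RESULT ==
[0, 4, 40, 10, 22, 35, 9, 12, 26]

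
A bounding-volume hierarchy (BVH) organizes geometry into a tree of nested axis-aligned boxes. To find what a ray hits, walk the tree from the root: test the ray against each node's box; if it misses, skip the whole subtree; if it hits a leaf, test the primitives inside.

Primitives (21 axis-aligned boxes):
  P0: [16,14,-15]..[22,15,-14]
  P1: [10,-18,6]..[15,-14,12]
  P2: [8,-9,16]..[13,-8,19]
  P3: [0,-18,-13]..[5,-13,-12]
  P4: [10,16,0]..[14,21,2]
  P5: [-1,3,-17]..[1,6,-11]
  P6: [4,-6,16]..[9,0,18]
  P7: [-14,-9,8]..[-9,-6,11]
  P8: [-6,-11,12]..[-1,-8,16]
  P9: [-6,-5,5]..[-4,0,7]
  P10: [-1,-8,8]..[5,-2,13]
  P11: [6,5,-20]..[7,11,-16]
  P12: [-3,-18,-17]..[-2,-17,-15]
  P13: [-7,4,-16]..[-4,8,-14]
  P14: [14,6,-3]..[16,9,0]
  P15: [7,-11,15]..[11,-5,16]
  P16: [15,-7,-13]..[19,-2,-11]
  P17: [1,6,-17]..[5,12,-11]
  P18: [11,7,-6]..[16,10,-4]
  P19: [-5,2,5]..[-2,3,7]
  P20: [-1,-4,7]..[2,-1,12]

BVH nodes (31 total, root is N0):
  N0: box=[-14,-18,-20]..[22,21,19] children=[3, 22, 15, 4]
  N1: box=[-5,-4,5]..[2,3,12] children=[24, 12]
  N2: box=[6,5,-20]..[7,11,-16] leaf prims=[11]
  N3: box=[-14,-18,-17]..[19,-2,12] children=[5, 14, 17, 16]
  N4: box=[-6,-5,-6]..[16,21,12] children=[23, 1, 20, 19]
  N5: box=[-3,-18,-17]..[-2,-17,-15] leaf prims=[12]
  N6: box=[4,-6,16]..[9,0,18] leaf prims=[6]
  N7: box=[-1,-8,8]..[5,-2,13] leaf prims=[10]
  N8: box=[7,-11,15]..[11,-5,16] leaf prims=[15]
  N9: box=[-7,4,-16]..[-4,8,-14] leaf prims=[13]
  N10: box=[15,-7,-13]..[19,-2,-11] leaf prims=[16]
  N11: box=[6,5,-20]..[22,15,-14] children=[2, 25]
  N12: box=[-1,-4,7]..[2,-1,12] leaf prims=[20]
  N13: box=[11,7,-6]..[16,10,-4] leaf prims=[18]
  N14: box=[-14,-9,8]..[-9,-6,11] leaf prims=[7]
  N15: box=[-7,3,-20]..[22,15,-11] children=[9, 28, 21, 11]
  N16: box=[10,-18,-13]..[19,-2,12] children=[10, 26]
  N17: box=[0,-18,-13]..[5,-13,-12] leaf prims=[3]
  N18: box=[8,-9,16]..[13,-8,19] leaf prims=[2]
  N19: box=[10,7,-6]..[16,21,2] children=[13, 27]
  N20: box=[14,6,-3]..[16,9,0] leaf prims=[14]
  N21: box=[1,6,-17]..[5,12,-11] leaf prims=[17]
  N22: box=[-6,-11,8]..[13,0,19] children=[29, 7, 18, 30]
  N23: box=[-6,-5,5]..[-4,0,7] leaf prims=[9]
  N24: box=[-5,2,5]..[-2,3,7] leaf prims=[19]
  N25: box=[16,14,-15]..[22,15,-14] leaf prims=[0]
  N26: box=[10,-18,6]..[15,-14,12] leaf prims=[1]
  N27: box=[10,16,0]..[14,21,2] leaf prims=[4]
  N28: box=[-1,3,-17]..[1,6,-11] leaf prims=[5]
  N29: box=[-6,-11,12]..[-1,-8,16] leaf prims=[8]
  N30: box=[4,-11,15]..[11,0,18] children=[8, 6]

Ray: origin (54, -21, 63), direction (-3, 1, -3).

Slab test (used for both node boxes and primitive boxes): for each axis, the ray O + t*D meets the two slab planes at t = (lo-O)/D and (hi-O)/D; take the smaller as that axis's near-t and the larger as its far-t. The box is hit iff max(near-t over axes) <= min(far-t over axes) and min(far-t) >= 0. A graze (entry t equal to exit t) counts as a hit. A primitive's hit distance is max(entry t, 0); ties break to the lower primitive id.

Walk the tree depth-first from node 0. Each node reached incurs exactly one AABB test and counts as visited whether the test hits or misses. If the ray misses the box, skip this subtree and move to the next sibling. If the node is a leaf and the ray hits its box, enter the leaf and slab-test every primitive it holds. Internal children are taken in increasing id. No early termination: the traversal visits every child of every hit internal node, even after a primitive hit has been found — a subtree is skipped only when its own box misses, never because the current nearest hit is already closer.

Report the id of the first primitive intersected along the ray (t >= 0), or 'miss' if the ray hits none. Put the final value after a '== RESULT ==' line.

Walk:
N0 x:[32/3,68/3] y:[3,42] z:[44/3,83/3] -> hit [44/3,68/3], descend [3, 4, 15, 22]
  N3 x:[35/3,68/3] y:[3,19] z:[17,80/3] -> hit [17,19], descend [5, 14, 16, 17]
    N5 x:[56/3,19] y:[3,4] z:[26,80/3] -> miss, prune
    N14 x:[21,68/3] y:[12,15] z:[52/3,55/3] -> miss, prune
    N16 x:[35/3,44/3] y:[3,19] z:[17,76/3] -> miss, prune
    N17 x:[49/3,18] y:[3,8] z:[25,76/3] -> miss, prune
  N4 x:[38/3,20] y:[16,42] z:[17,23] -> hit [17,20], descend [1, 19, 20, 23]
    N1 x:[52/3,59/3] y:[17,24] z:[17,58/3] -> hit [52/3,58/3], descend [12, 24]
      N12 x:[52/3,55/3] y:[17,20] z:[17,56/3] -> hit [52/3,55/3] leaf, test {P20@t=52/3}
      N24 x:[56/3,59/3] y:[23,24] z:[56/3,58/3] -> miss, prune
    N19 x:[38/3,44/3] y:[28,42] z:[61/3,23] -> miss, prune
    N20 x:[38/3,40/3] y:[27,30] z:[21,22] -> miss, prune
    N23 x:[58/3,20] y:[16,21] z:[56/3,58/3] -> hit [58/3,58/3] leaf, test {P9@t=58/3}
  N15 x:[32/3,61/3] y:[24,36] z:[74/3,83/3] -> miss, prune
  N22 x:[41/3,20] y:[10,21] z:[44/3,55/3] -> hit [44/3,55/3], descend [7, 18, 29, 30]
    N7 x:[49/3,55/3] y:[13,19] z:[50/3,55/3] -> hit [50/3,55/3] leaf, test {P10@t=50/3}
    N18 x:[41/3,46/3] y:[12,13] z:[44/3,47/3] -> miss, prune
    N29 x:[55/3,20] y:[10,13] z:[47/3,17] -> miss, prune
    N30 x:[43/3,50/3] y:[10,21] z:[15,16] -> hit [15,16], descend [6, 8]
      N6 x:[15,50/3] y:[15,21] z:[15,47/3] -> hit [15,47/3] leaf, test {P6@t=15}
      N8 x:[43/3,47/3] y:[10,16] z:[47/3,16] -> hit [47/3,47/3] leaf, test {P15@t=47/3}

order=[0, 3, 5, 14, 16, 17, 4, 1, 12, 24, 19, 20, 23, 15, 22, 7, 18, 29, 30, 6, 8]  |boxes|=21  |leaves|=5  hit=P6

== RESULT ==
6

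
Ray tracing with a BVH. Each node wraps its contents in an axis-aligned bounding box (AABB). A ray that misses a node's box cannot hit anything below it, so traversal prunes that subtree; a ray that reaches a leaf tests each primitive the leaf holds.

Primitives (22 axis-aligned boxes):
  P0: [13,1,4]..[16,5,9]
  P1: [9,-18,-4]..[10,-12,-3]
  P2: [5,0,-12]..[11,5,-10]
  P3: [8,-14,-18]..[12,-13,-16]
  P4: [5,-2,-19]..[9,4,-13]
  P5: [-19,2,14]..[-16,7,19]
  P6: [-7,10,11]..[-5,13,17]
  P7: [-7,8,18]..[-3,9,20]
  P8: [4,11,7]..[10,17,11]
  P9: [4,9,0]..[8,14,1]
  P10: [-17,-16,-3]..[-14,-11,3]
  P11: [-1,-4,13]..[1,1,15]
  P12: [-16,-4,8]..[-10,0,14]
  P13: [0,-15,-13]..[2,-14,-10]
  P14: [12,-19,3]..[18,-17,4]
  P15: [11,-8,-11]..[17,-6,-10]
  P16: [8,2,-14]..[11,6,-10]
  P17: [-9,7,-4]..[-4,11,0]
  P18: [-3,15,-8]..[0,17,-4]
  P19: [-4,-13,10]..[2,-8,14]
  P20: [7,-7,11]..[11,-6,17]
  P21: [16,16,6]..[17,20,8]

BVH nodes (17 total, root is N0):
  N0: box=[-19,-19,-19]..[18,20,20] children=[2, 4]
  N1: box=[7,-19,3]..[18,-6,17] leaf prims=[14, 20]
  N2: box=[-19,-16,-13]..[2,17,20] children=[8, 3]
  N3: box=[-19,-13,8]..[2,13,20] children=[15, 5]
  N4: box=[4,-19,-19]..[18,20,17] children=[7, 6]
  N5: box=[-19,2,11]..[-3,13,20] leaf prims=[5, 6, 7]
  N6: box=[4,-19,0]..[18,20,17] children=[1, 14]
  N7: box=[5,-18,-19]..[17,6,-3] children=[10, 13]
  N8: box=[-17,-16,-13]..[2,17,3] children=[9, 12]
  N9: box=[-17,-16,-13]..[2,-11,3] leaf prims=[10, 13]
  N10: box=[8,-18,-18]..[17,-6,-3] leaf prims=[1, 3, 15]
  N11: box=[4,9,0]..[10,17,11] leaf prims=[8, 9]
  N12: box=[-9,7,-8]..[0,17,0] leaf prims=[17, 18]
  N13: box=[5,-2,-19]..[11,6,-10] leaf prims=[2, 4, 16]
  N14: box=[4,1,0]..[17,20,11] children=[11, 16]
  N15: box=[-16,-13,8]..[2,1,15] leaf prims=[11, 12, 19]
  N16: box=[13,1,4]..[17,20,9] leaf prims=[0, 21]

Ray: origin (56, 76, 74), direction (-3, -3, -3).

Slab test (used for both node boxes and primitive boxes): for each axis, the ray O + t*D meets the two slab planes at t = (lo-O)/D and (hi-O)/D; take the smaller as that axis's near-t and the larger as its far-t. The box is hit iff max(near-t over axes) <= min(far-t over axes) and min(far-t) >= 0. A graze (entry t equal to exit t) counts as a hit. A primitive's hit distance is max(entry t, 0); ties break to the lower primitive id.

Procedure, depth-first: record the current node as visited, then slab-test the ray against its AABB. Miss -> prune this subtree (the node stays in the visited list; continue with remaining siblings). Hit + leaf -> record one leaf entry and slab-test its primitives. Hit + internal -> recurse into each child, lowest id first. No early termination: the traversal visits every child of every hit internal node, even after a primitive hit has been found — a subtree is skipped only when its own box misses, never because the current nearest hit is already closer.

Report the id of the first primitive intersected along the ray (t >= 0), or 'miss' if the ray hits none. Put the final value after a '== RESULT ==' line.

Traverse from the root:
N0 x:[38/3,25] y:[56/3,95/3] z:[18,31] -> hit [56/3,25], descend [2, 4]
  N2 x:[18,25] y:[59/3,92/3] z:[18,29] -> hit [59/3,25], descend [3, 8]
    N3 x:[18,25] y:[21,89/3] z:[18,22] -> hit [21,22], descend [5, 15]
      N5 x:[59/3,25] y:[21,74/3] z:[18,21] -> hit [21,21] leaf, test {P5(miss), P6@t=21, P7(miss)}
      N15 x:[18,24] y:[25,89/3] z:[59/3,22] -> miss, prune
    N8 x:[18,73/3] y:[59/3,92/3] z:[71/3,29] -> hit [71/3,73/3], descend [9, 12]
      N9 x:[18,73/3] y:[29,92/3] z:[71/3,29] -> miss, prune
      N12 x:[56/3,65/3] y:[59/3,23] z:[74/3,82/3] -> miss, prune
  N4 x:[38/3,52/3] y:[56/3,95/3] z:[19,31] -> miss, prune

9 AABB tests over nodes [0, 2, 3, 5, 15, 8, 9, 12, 4]; 1 leaf entered; closest P6.

== RESULT ==
6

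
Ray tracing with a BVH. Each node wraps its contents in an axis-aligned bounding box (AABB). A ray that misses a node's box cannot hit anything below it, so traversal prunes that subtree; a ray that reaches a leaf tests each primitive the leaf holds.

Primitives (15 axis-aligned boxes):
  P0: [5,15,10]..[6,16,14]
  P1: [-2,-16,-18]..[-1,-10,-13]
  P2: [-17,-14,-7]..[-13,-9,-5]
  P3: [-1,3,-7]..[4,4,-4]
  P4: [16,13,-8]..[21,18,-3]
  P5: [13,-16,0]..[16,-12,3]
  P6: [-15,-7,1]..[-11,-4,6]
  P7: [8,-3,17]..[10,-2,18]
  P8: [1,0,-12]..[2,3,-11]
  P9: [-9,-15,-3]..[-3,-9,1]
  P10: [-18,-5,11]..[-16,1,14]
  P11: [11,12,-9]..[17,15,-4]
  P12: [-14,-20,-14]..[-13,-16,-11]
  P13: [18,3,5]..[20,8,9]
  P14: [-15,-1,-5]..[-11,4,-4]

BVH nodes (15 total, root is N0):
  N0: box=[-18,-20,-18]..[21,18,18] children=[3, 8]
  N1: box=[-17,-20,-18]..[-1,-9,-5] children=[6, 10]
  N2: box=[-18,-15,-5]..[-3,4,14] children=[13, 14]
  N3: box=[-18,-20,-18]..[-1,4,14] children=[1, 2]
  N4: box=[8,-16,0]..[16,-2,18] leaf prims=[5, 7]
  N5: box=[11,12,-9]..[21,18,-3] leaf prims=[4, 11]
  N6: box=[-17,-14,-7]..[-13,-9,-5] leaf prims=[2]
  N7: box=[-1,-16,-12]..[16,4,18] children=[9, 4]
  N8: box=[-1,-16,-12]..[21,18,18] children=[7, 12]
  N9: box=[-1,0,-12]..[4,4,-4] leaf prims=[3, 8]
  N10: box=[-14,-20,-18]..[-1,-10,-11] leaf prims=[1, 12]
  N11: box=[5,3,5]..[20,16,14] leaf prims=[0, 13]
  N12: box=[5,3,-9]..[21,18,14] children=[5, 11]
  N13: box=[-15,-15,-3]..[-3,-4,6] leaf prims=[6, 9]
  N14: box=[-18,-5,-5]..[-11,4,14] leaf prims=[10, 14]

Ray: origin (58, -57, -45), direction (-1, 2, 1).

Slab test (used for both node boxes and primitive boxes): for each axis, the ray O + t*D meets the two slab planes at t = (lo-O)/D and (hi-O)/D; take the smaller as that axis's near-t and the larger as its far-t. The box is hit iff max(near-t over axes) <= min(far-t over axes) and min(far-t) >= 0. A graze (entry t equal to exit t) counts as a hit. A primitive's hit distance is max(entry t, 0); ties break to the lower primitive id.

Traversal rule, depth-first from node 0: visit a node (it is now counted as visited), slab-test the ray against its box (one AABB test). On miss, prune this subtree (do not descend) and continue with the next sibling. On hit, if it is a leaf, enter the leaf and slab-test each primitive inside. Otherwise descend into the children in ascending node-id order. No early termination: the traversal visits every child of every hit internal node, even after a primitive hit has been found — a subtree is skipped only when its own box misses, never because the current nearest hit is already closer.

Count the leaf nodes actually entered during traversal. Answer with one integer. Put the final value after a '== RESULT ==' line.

Traverse from the root:
N0 x:[37,76] y:[37/2,75/2] z:[27,63] -> hit [37,75/2], descend [3, 8]
  N3 x:[59,76] y:[37/2,61/2] z:[27,59] -> miss, prune
  N8 x:[37,59] y:[41/2,75/2] z:[33,63] -> hit [37,75/2], descend [7, 12]
    N7 x:[42,59] y:[41/2,61/2] z:[33,63] -> miss, prune
    N12 x:[37,53] y:[30,75/2] z:[36,59] -> hit [37,75/2], descend [5, 11]
      N5 x:[37,47] y:[69/2,75/2] z:[36,42] -> hit [37,75/2] leaf, test {P4@t=37, P11(miss)}
      N11 x:[38,53] y:[30,73/2] z:[50,59] -> miss, prune

Summary -> nodes [0, 3, 8, 7, 12, 5, 11]; box-tests=7; leaf-entries=1; first=P4

== RESULT ==
1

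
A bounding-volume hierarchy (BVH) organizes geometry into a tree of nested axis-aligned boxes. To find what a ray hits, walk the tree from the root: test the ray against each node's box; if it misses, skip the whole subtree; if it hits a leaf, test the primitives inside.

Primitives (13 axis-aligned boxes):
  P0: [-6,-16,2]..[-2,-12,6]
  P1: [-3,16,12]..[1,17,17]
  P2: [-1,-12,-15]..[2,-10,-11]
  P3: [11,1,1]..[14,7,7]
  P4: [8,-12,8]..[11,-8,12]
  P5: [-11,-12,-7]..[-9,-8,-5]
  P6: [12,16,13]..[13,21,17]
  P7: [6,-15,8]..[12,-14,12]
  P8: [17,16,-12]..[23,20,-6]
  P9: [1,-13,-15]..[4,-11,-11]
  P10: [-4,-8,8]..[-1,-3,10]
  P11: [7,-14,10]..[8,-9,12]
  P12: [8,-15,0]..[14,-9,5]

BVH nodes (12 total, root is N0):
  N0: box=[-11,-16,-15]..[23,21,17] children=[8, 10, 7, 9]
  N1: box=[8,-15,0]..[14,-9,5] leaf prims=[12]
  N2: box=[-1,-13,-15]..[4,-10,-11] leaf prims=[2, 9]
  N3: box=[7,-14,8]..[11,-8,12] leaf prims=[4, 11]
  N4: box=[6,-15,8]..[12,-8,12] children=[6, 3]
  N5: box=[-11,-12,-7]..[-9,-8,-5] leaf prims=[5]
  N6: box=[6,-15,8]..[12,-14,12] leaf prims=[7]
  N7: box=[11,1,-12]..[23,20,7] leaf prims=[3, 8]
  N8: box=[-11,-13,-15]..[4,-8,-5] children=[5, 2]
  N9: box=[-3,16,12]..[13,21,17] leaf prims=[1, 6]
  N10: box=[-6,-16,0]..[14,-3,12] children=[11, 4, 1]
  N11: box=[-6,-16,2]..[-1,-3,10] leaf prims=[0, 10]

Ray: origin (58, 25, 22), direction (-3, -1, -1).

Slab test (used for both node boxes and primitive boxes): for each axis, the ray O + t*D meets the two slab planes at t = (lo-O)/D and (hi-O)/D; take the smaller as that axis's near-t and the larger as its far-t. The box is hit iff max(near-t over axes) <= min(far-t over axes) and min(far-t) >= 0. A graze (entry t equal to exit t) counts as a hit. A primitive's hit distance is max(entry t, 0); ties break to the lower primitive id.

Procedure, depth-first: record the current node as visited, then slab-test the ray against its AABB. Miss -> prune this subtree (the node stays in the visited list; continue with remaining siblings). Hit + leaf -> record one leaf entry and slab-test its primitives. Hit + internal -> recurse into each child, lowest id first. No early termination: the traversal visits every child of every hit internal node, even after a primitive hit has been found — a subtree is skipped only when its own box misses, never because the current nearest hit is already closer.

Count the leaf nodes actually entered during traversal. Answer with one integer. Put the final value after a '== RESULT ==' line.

Trace the traversal:
N0 x:[35/3,23] y:[4,41] z:[5,37] -> hit [35/3,23], descend [7, 8, 9, 10]
  N7 x:[35/3,47/3] y:[5,24] z:[15,34] -> hit [15,47/3] leaf, test {P3(miss), P8(miss)}
  N8 x:[18,23] y:[33,38] z:[27,37] -> miss, prune
  N9 x:[15,61/3] y:[4,9] z:[5,10] -> miss, prune
  N10 x:[44/3,64/3] y:[28,41] z:[10,22] -> miss, prune

Summary -> nodes [0, 7, 8, 9, 10]; box-tests=5; leaf-entries=1; first=miss

== RESULT ==
1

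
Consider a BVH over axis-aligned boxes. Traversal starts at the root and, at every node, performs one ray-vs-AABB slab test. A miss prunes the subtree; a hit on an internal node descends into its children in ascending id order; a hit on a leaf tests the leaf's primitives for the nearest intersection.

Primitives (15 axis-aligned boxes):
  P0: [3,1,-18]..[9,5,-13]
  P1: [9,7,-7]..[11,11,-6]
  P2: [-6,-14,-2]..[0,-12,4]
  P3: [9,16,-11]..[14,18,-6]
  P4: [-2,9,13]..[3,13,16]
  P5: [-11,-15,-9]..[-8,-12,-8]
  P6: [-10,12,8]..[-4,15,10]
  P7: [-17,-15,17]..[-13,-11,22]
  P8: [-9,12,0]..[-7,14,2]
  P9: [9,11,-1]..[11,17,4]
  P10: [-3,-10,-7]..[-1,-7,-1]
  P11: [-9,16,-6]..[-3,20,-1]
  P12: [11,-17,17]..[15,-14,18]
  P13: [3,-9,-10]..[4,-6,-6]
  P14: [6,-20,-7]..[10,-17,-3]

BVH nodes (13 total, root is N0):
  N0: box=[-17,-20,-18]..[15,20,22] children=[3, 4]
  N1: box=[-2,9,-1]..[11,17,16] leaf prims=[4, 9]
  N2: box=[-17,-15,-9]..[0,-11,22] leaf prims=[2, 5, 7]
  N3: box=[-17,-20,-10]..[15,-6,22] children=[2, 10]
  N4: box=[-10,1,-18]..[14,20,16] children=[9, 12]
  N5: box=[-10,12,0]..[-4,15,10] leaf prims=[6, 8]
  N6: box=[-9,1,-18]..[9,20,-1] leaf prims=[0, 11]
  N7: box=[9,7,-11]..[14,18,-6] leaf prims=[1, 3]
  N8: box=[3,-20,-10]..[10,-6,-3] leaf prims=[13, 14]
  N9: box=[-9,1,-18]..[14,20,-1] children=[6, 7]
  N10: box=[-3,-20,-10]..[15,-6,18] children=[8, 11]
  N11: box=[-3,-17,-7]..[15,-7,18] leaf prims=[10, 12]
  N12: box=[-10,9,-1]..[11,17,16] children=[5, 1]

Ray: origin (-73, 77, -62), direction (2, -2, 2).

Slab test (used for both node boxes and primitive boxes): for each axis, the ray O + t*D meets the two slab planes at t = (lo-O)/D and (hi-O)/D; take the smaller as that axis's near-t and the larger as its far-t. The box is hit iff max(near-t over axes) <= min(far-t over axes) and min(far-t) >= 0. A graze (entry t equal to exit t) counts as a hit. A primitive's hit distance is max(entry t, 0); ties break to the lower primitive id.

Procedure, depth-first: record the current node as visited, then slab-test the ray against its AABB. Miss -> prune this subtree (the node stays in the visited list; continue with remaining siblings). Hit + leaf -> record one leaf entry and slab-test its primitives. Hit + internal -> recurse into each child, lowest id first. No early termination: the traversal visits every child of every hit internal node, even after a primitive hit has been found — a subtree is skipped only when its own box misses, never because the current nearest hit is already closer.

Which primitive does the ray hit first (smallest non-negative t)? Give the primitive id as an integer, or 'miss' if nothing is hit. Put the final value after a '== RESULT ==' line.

Traverse from the root:
N0 x:[28,44] y:[57/2,97/2] z:[22,42] -> hit [57/2,42], descend [3, 4]
  N3 x:[28,44] y:[83/2,97/2] z:[26,42] -> hit [83/2,42], descend [2, 10]
    N2 x:[28,73/2] y:[44,46] z:[53/2,42] -> miss, prune
    N10 x:[35,44] y:[83/2,97/2] z:[26,40] -> miss, prune
  N4 x:[63/2,87/2] y:[57/2,38] z:[22,39] -> hit [63/2,38], descend [9, 12]
    N9 x:[32,87/2] y:[57/2,38] z:[22,61/2] -> miss, prune
    N12 x:[63/2,42] y:[30,34] z:[61/2,39] -> hit [63/2,34], descend [1, 5]
      N1 x:[71/2,42] y:[30,34] z:[61/2,39] -> miss, prune
      N5 x:[63/2,69/2] y:[31,65/2] z:[31,36] -> hit [63/2,65/2] leaf, test {P6(miss), P8@t=32}

Summary -> nodes [0, 3, 2, 10, 4, 9, 12, 1, 5]; box-tests=9; leaf-entries=1; first=P8

== RESULT ==
8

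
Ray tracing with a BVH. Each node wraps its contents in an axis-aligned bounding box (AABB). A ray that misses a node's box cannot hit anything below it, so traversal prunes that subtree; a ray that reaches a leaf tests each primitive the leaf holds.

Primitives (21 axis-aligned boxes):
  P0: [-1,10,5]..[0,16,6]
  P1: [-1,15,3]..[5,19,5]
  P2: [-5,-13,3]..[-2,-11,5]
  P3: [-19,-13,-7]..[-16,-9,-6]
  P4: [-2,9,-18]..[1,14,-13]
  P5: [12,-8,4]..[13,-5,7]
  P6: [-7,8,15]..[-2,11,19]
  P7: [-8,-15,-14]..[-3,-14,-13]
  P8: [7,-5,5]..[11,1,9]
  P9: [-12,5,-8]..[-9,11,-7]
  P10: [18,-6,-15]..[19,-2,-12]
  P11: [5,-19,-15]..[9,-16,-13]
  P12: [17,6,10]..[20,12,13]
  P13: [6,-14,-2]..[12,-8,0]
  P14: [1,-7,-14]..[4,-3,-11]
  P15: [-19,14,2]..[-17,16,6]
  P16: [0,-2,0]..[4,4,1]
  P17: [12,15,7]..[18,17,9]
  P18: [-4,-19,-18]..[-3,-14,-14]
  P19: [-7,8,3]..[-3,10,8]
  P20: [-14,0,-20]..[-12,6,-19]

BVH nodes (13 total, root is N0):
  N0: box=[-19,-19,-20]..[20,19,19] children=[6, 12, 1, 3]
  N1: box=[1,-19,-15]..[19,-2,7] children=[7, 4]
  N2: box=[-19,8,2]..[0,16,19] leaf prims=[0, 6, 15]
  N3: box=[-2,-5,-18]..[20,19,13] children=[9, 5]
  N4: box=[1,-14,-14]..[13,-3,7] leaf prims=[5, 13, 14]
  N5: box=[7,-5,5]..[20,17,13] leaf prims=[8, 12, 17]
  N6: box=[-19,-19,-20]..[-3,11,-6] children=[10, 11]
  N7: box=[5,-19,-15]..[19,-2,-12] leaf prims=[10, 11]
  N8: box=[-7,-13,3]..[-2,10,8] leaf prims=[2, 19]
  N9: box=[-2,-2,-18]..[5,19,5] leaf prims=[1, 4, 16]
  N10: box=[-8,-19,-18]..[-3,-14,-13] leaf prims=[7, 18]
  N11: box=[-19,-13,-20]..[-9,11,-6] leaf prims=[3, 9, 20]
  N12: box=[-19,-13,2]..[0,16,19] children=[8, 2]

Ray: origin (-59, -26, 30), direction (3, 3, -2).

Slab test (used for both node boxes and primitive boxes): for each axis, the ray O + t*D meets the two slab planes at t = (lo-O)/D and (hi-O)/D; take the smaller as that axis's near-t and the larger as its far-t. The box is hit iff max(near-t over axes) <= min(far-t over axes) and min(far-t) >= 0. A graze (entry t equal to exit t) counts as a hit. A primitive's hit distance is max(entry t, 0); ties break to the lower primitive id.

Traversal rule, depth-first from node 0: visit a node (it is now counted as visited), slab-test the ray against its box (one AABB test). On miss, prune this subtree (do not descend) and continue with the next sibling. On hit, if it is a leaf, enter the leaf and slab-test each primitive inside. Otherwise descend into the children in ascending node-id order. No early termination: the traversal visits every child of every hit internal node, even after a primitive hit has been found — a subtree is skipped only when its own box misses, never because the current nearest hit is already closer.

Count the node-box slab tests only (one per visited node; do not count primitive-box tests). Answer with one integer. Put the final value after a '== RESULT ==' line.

Trace the traversal:
N0 x:[40/3,79/3] y:[7/3,15] z:[11/2,25] -> hit [40/3,15], descend [1, 3, 6, 12]
  N1 x:[20,26] y:[7/3,8] z:[23/2,45/2] -> miss, prune
  N3 x:[19,79/3] y:[7,15] z:[17/2,24] -> miss, prune
  N6 x:[40/3,56/3] y:[7/3,37/3] z:[18,25] -> miss, prune
  N12 x:[40/3,59/3] y:[13/3,14] z:[11/2,14] -> hit [40/3,14], descend [2, 8]
    N2 x:[40/3,59/3] y:[34/3,14] z:[11/2,14] -> hit [40/3,14] leaf, test {P0(miss), P6(miss), P15@t=40/3}
    N8 x:[52/3,19] y:[13/3,12] z:[11,27/2] -> miss, prune

Visited [0, 1, 3, 6, 12, 2, 8]. Tests: 7 box, 1 leaf. Nearest: P15.

== RESULT ==
7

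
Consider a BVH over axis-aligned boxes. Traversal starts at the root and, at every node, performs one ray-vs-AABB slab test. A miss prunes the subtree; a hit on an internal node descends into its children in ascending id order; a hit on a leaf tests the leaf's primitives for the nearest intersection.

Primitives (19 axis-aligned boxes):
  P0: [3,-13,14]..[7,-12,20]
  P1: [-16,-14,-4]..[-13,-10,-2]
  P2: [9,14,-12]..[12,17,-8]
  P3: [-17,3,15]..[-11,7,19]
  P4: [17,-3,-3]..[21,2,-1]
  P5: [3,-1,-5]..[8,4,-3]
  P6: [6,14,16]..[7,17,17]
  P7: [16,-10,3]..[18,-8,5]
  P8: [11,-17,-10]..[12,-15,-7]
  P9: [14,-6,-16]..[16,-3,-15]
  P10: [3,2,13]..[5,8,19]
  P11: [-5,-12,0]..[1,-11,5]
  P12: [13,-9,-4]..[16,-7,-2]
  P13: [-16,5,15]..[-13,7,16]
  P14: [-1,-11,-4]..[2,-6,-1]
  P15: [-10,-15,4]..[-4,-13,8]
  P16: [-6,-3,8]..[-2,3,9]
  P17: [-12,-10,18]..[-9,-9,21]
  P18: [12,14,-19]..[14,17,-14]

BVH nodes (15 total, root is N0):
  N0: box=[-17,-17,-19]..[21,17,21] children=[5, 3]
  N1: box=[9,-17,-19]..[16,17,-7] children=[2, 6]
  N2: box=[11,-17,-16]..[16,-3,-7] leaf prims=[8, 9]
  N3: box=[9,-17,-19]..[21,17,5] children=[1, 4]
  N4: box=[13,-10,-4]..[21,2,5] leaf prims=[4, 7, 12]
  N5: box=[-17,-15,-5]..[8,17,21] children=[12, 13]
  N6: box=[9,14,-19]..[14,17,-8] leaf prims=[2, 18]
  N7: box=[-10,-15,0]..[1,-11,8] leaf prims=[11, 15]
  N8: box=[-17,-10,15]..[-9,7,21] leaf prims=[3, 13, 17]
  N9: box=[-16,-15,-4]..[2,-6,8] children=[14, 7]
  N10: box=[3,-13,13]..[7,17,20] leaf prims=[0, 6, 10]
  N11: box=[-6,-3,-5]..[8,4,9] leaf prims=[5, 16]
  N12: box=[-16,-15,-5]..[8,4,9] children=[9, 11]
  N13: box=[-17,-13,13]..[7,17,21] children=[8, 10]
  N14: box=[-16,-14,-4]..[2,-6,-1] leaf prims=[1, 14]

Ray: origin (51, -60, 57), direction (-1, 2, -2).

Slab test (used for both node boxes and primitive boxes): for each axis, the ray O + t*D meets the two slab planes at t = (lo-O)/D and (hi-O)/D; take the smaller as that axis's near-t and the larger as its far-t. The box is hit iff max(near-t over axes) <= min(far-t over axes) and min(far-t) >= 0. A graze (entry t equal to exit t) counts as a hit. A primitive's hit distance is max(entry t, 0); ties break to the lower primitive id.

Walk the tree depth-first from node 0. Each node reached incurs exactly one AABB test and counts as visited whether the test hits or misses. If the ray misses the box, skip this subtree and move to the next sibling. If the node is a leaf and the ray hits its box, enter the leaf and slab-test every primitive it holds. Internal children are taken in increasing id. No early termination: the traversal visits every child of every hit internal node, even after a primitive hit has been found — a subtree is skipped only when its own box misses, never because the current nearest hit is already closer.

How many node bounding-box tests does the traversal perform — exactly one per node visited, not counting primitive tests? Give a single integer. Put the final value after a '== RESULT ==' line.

Trace the traversal:
N0 x:[30,68] y:[43/2,77/2] z:[18,38] -> hit [30,38], descend [3, 5]
  N3 x:[30,42] y:[43/2,77/2] z:[26,38] -> hit [30,38], descend [1, 4]
    N1 x:[35,42] y:[43/2,77/2] z:[32,38] -> hit [35,38], descend [2, 6]
      N2 x:[35,40] y:[43/2,57/2] z:[32,73/2] -> miss, prune
      N6 x:[37,42] y:[37,77/2] z:[65/2,38] -> hit [37,38] leaf, test {P2(miss), P18@t=37}
    N4 x:[30,38] y:[25,31] z:[26,61/2] -> hit [30,61/2] leaf, test {P4@t=30, P7(miss), P12(miss)}
  N5 x:[43,68] y:[45/2,77/2] z:[18,31] -> miss, prune

Summary -> nodes [0, 3, 1, 2, 6, 4, 5]; box-tests=7; leaf-entries=2; first=P4

== RESULT ==
7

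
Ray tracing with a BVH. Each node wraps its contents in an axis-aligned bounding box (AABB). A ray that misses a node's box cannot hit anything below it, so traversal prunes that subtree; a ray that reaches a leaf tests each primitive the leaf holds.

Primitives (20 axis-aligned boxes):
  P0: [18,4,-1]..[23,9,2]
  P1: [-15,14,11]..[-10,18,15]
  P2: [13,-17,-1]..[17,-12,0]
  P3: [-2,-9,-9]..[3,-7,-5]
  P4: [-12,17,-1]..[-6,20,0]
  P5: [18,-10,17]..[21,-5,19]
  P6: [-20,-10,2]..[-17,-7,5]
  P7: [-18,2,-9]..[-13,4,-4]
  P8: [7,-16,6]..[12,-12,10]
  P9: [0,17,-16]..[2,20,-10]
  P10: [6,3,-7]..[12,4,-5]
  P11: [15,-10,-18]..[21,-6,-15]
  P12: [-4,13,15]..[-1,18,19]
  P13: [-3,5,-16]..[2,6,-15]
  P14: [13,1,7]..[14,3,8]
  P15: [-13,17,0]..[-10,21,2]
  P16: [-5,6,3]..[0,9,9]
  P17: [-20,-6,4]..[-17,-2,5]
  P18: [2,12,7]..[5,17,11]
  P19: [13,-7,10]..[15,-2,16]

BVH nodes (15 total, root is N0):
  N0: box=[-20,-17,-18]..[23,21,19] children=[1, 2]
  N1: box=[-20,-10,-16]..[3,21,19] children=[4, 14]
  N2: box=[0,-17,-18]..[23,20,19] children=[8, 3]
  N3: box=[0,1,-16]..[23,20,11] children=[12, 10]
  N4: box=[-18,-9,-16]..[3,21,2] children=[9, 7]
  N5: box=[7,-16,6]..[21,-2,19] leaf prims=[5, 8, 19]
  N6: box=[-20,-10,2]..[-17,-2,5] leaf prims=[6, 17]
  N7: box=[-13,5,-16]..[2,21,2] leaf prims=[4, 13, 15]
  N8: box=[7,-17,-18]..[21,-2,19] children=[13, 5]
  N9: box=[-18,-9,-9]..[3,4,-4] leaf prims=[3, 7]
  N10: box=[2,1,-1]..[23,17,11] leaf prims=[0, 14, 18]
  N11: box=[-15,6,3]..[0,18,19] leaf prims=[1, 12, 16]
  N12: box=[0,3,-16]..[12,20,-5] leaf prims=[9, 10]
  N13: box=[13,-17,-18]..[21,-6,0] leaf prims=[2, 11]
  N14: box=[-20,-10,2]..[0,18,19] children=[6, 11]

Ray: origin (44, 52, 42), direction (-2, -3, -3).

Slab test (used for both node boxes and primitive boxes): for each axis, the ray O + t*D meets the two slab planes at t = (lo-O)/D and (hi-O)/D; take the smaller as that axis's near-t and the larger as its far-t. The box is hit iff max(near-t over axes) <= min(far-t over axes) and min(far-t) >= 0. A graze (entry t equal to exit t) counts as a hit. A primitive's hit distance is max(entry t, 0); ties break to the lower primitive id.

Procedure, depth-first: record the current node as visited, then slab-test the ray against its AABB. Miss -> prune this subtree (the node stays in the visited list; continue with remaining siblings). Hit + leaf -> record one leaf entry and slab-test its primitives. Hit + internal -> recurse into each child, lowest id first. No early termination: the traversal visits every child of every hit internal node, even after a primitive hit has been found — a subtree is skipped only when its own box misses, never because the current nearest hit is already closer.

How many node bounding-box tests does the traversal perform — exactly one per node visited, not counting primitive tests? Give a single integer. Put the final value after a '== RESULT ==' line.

Walk:
N0 x:[21/2,32] y:[31/3,23] z:[23/3,20] -> hit [21/2,20], descend [1, 2]
  N1 x:[41/2,32] y:[31/3,62/3] z:[23/3,58/3] -> miss, prune
  N2 x:[21/2,22] y:[32/3,23] z:[23/3,20] -> hit [32/3,20], descend [3, 8]
    N3 x:[21/2,22] y:[32/3,17] z:[31/3,58/3] -> hit [32/3,17], descend [10, 12]
      N10 x:[21/2,21] y:[35/3,17] z:[31/3,43/3] -> hit [35/3,43/3] leaf, test {P0(miss), P14(miss), P18(miss)}
      N12 x:[16,22] y:[32/3,49/3] z:[47/3,58/3] -> hit [16,49/3] leaf, test {P9(miss), P10@t=16}
    N8 x:[23/2,37/2] y:[18,23] z:[23/3,20] -> hit [18,37/2], descend [5, 13]
      N5 x:[23/2,37/2] y:[18,68/3] z:[23/3,12] -> miss, prune
      N13 x:[23/2,31/2] y:[58/3,23] z:[14,20] -> miss, prune

Visited [0, 1, 2, 3, 10, 12, 8, 5, 13]. Tests: 9 box, 2 leaf. Nearest: P10.

== RESULT ==
9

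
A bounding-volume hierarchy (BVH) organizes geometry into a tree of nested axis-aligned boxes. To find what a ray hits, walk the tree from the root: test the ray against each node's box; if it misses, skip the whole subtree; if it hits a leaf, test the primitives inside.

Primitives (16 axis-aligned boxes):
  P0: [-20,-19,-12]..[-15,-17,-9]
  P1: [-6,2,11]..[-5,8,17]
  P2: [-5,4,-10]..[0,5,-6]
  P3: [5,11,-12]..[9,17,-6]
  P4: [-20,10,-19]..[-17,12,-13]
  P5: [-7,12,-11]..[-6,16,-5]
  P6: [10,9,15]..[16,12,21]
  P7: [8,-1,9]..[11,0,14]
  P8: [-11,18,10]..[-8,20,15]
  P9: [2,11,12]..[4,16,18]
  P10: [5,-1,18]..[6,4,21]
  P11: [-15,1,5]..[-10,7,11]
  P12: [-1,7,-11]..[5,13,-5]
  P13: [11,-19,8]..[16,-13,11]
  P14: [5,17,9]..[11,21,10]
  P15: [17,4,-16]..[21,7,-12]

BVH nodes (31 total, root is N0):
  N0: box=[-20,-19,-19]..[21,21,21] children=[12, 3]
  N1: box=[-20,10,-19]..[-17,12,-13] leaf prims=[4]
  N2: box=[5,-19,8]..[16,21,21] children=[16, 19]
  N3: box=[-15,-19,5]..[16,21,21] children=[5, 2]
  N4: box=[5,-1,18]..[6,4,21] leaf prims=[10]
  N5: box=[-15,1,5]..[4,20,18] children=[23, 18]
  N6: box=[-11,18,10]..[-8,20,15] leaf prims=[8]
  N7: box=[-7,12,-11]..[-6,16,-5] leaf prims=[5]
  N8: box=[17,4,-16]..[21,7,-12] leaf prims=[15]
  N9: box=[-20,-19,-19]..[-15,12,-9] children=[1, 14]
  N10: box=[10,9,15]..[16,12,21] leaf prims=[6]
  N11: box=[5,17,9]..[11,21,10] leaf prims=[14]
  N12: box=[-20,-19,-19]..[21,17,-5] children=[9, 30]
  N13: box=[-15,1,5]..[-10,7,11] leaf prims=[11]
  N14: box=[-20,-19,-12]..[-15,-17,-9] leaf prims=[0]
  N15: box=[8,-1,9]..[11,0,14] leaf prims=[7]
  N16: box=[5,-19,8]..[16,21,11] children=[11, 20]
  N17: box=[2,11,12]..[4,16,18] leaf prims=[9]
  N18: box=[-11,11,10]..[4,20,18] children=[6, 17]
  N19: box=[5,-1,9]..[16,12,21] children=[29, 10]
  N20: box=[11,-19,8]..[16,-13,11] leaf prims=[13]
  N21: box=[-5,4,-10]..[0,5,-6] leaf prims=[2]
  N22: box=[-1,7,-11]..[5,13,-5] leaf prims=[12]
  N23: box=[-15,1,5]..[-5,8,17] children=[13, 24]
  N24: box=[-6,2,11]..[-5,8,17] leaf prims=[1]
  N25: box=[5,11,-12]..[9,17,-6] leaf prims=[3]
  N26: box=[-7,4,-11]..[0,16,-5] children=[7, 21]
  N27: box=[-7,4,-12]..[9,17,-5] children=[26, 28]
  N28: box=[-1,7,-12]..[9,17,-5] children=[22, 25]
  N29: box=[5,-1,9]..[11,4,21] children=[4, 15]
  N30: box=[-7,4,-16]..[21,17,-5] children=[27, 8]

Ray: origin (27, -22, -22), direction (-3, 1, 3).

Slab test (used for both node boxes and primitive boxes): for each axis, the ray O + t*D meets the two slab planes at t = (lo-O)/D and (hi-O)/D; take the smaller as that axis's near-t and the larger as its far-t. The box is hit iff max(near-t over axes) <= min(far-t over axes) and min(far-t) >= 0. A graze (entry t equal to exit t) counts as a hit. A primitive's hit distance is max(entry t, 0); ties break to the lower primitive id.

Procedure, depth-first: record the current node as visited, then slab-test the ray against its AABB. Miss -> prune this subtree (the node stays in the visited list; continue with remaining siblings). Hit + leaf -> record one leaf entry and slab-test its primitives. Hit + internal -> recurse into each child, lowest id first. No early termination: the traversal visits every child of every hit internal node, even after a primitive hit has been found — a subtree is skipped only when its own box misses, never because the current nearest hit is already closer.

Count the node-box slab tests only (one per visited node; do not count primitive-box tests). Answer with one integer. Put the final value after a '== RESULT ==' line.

Walk:
N0 x:[2,47/3] y:[3,43] z:[1,43/3] -> hit [3,43/3], descend [3, 12]
  N3 x:[11/3,14] y:[3,43] z:[9,43/3] -> hit [9,14], descend [2, 5]
    N2 x:[11/3,22/3] y:[3,43] z:[10,43/3] -> miss, prune
    N5 x:[23/3,14] y:[23,42] z:[9,40/3] -> miss, prune
  N12 x:[2,47/3] y:[3,39] z:[1,17/3] -> hit [3,17/3], descend [9, 30]
    N9 x:[14,47/3] y:[3,34] z:[1,13/3] -> miss, prune
    N30 x:[2,34/3] y:[26,39] z:[2,17/3] -> miss, prune

Summary -> nodes [0, 3, 2, 5, 12, 9, 30]; box-tests=7; leaf-entries=0; first=miss

== RESULT ==
7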